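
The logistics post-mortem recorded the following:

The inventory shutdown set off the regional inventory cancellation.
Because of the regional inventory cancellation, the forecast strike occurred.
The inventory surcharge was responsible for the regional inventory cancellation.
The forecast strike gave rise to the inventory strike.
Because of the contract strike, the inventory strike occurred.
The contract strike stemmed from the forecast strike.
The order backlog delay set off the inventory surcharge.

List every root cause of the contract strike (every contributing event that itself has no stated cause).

the inventory shutdown, the order backlog delay

Tracing upstream from the contract strike: the contract strike ← the forecast strike ← the regional inventory cancellation ← the inventory surcharge ← the order backlog delay.
A separate upstream branch: the contract strike ← the forecast strike ← the regional inventory cancellation ← the inventory shutdown.
Each of those chain origins has no stated cause.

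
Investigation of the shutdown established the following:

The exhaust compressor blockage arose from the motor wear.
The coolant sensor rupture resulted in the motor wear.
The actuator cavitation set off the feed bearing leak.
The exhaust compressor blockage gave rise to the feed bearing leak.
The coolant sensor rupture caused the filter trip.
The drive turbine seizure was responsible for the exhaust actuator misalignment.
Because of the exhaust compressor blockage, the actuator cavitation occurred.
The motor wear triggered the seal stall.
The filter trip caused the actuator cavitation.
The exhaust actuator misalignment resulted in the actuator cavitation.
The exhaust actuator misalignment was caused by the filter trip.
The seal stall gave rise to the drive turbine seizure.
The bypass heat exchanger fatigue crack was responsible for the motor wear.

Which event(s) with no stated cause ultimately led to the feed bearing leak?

the bypass heat exchanger fatigue crack, the coolant sensor rupture

Tracing upstream from the feed bearing leak: the feed bearing leak ← the exhaust compressor blockage ← the motor wear ← the coolant sensor rupture.
A separate upstream branch: the feed bearing leak ← the exhaust compressor blockage ← the motor wear ← the bypass heat exchanger fatigue crack.
Each of those chain origins has no stated cause.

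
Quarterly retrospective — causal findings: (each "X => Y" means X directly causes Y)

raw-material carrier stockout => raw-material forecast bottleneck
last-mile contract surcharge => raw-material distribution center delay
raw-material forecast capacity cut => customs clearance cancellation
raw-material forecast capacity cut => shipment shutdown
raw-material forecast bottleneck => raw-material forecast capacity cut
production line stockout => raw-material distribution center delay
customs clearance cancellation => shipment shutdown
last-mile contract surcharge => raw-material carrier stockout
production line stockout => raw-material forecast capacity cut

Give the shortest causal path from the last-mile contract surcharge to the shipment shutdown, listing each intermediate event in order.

the last-mile contract surcharge → the raw-material carrier stockout → the raw-material forecast bottleneck → the raw-material forecast capacity cut → the shipment shutdown

the last-mile contract surcharge → the raw-material carrier stockout
the raw-material carrier stockout → the raw-material forecast bottleneck
the raw-material forecast bottleneck → the raw-material forecast capacity cut
the raw-material forecast capacity cut → the shipment shutdown
Length: 4 steps.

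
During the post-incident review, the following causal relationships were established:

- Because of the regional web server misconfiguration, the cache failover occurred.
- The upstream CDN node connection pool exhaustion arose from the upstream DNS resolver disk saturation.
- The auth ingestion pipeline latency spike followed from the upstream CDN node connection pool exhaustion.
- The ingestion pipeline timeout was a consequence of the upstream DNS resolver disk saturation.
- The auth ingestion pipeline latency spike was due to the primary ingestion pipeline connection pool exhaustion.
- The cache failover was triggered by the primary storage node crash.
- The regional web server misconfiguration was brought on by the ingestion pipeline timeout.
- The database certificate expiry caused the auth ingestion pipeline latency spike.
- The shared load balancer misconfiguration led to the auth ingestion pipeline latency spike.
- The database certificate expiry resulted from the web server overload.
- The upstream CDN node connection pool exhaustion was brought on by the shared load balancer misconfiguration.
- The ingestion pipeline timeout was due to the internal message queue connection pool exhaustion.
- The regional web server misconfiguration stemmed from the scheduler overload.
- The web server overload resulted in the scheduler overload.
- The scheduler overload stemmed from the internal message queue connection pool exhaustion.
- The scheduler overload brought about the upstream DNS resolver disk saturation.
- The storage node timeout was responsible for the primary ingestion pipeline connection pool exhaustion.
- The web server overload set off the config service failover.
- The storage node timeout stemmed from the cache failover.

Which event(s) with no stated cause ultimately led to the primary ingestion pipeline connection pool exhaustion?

Tracing upstream from the primary ingestion pipeline connection pool exhaustion: the primary ingestion pipeline connection pool exhaustion ← the storage node timeout ← the cache failover ← the regional web server misconfiguration ← the scheduler overload ← the web server overload.
A separate upstream branch: the primary ingestion pipeline connection pool exhaustion ← the storage node timeout ← the cache failover ← the regional web server misconfiguration ← the scheduler overload ← the internal message queue connection pool exhaustion.
A separate upstream branch: the primary ingestion pipeline connection pool exhaustion ← the storage node timeout ← the cache failover ← the primary storage node crash.
Each of those chain origins has no stated cause.

the internal message queue connection pool exhaustion, the primary storage node crash, the web server overload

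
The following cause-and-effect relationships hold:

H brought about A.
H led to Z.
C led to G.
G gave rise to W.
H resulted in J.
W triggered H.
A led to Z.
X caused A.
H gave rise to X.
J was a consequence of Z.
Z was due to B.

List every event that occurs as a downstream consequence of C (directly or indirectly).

A, G, H, J, W, X, Z

Direct effects: G.
2 steps out: W.
3 steps out: H.
4 steps out: X, A, Z, J.
Not reachable from it: B.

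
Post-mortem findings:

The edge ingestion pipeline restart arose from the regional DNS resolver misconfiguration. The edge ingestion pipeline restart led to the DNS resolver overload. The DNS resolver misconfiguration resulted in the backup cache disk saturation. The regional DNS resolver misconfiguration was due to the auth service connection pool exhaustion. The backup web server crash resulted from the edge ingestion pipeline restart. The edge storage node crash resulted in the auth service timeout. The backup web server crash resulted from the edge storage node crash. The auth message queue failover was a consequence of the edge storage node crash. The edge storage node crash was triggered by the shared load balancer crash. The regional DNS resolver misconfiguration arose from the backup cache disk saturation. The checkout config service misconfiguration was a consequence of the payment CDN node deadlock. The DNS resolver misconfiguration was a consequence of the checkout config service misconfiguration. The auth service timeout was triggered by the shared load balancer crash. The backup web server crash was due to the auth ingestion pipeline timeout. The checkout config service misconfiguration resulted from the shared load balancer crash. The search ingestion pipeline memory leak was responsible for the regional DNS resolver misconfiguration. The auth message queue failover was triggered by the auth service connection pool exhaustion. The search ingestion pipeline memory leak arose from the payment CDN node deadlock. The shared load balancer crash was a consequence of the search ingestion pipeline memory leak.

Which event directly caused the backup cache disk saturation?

Upstream contributors include the payment CDN node deadlock, the search ingestion pipeline memory leak, the shared load balancer crash, the checkout config service misconfiguration, but only the DNS resolver misconfiguration feeds directly into the backup cache disk saturation.

the DNS resolver misconfiguration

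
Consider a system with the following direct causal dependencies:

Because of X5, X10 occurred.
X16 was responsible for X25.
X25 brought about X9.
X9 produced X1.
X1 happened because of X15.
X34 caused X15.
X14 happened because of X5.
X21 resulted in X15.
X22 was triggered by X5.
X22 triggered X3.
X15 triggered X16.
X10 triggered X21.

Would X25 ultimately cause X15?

No

X25 leads to X9, X1; X15 is not among them.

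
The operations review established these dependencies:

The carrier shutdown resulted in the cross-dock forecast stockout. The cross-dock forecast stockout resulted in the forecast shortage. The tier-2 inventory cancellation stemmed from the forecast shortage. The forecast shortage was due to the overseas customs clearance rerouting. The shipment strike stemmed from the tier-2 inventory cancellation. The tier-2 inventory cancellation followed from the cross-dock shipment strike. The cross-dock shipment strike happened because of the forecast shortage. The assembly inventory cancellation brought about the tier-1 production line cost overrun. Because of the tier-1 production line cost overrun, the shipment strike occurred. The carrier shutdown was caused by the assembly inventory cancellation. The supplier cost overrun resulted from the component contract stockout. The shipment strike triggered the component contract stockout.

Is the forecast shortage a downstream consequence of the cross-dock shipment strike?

The cross-dock shipment strike leads to the tier-2 inventory cancellation, the shipment strike, the component contract stockout, the supplier cost overrun; the forecast shortage is not among them.

No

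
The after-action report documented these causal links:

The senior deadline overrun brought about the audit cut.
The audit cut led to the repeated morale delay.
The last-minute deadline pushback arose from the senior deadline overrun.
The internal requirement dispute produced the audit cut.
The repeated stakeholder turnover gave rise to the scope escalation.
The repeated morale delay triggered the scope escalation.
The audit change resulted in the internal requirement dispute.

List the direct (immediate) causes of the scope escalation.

Upstream contributors include the senior deadline overrun, the audit change, the internal requirement dispute, the audit cut, but only the repeated morale delay, the repeated stakeholder turnover feed directly into the scope escalation.

the repeated morale delay, the repeated stakeholder turnover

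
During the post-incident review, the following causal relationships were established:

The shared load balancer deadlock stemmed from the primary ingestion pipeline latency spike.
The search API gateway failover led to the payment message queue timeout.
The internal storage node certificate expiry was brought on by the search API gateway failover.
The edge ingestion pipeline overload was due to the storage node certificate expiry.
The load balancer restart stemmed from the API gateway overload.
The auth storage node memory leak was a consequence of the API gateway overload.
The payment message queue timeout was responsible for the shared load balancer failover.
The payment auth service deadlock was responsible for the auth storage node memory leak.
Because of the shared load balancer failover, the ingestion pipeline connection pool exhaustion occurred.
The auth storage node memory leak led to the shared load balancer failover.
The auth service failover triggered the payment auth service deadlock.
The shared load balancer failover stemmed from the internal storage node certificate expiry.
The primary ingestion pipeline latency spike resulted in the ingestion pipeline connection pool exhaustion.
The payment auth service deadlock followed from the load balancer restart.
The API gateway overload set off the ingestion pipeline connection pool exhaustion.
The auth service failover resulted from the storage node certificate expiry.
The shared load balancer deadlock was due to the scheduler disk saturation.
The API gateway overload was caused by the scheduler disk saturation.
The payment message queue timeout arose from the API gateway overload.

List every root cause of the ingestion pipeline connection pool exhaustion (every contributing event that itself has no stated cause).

Tracing upstream from the ingestion pipeline connection pool exhaustion: the ingestion pipeline connection pool exhaustion ← the API gateway overload ← the scheduler disk saturation.
A separate upstream branch: the ingestion pipeline connection pool exhaustion ← the shared load balancer failover ← the auth storage node memory leak ← the payment auth service deadlock ← the auth service failover ← the storage node certificate expiry.
A separate upstream branch: the ingestion pipeline connection pool exhaustion ← the primary ingestion pipeline latency spike.
A separate upstream branch: the ingestion pipeline connection pool exhaustion ← the shared load balancer failover ← the internal storage node certificate expiry ← the search API gateway failover.
Each of those chain origins has no stated cause.

the primary ingestion pipeline latency spike, the scheduler disk saturation, the search API gateway failover, the storage node certificate expiry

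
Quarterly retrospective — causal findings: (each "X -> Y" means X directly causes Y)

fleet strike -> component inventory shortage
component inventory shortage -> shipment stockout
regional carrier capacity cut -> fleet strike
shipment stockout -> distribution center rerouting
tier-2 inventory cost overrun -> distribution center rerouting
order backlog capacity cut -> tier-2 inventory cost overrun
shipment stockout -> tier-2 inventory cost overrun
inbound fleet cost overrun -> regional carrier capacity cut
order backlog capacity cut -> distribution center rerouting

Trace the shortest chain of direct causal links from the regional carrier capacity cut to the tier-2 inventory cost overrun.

the regional carrier capacity cut → the fleet strike → the component inventory shortage → the shipment stockout → the tier-2 inventory cost overrun

the regional carrier capacity cut → the fleet strike
the fleet strike → the component inventory shortage
the component inventory shortage → the shipment stockout
the shipment stockout → the tier-2 inventory cost overrun
Length: 4 steps.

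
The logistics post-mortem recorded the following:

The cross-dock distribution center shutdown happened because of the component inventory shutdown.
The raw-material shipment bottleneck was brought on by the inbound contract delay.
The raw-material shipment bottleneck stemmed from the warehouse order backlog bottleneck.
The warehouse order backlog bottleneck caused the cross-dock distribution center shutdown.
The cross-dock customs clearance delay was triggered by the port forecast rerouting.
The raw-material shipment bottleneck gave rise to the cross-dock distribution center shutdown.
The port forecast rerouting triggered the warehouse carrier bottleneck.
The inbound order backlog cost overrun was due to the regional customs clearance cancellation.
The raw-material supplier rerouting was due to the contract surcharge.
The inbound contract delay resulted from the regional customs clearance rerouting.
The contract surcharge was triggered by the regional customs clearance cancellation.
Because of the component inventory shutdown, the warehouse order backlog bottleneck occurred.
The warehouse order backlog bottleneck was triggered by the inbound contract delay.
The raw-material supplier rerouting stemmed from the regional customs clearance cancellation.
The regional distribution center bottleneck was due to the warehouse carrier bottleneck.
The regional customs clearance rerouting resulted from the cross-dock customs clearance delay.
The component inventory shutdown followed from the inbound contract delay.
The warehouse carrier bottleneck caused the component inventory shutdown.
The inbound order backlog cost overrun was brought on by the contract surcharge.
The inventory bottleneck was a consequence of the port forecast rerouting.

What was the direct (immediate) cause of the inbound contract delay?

the regional customs clearance rerouting

Upstream contributors include the port forecast rerouting, the cross-dock customs clearance delay, but only the regional customs clearance rerouting feeds directly into the inbound contract delay.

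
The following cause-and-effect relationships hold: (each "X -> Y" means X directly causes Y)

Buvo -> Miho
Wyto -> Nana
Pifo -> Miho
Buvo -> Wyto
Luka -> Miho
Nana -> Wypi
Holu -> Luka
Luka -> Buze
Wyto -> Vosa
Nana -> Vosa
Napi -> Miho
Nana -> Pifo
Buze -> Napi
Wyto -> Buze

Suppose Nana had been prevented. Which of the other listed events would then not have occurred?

Pifo, Wypi

Downstream of Nana: Vosa, Wypi, Pifo, Miho.
Of those, still caused via another path: Vosa, Miho.
The remainder have no surviving cause.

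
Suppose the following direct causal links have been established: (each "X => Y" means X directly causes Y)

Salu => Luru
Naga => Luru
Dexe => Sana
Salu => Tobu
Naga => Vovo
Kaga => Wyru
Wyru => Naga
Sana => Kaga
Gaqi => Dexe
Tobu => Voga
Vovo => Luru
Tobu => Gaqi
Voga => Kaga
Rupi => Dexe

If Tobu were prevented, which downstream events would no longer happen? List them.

Downstream of Tobu: Gaqi, Voga, Dexe, Sana, Kaga, Wyru, Naga, Vovo, Luru.
Of those, still caused via another path: Dexe, Sana, Kaga, Wyru, Naga, Vovo, Luru.
The remainder have no surviving cause.

Gaqi, Voga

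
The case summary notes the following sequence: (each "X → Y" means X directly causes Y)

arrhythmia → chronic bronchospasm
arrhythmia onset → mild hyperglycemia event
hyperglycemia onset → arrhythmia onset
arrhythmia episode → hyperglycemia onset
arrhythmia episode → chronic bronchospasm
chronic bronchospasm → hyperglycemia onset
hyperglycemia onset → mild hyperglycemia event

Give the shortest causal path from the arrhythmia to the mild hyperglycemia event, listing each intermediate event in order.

the arrhythmia → the chronic bronchospasm → the hyperglycemia onset → the mild hyperglycemia event

the arrhythmia → the chronic bronchospasm
the chronic bronchospasm → the hyperglycemia onset
the hyperglycemia onset → the mild hyperglycemia event
Length: 3 steps.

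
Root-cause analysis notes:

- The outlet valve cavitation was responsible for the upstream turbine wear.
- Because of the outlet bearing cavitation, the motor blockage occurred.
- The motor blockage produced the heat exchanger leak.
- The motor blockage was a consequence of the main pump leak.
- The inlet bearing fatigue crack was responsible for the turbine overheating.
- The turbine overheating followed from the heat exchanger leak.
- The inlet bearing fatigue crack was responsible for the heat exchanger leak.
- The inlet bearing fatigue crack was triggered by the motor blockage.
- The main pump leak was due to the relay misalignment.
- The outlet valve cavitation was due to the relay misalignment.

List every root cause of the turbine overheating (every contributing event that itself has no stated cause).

the outlet bearing cavitation, the relay misalignment

Tracing upstream from the turbine overheating: the turbine overheating ← the inlet bearing fatigue crack ← the motor blockage ← the main pump leak ← the relay misalignment.
A separate upstream branch: the turbine overheating ← the inlet bearing fatigue crack ← the motor blockage ← the outlet bearing cavitation.
Each of those chain origins has no stated cause.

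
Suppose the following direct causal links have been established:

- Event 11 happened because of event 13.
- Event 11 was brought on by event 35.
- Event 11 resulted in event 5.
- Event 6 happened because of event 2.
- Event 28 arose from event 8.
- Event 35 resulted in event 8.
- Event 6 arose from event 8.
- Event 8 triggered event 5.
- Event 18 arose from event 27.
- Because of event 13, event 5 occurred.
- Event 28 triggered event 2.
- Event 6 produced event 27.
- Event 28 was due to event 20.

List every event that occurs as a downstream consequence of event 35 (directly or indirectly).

event 11, event 18, event 2, event 27, event 28, event 5, event 6, event 8

Direct effects: event 8, event 11.
2 steps out: event 28, event 6, event 5.
3 steps out: event 2, event 27.
4 steps out: event 18.
Not reachable from it: event 13, event 20.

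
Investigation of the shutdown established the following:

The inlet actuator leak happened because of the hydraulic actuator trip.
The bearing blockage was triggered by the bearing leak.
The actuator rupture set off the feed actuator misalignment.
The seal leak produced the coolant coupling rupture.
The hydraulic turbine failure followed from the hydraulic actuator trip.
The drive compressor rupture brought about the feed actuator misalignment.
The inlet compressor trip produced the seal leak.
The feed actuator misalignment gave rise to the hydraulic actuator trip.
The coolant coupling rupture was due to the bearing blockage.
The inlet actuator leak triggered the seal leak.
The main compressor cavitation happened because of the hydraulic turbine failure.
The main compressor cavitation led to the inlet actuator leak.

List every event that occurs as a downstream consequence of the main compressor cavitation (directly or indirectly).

the coolant coupling rupture, the inlet actuator leak, the seal leak

Direct effects: the inlet actuator leak.
2 steps out: the seal leak.
3 steps out: the coolant coupling rupture.
Not reachable from it: the inlet compressor trip, the bearing leak, the actuator rupture, the drive compressor rupture, the feed actuator misalignment, the hydraulic actuator trip, the hydraulic turbine failure, the bearing blockage.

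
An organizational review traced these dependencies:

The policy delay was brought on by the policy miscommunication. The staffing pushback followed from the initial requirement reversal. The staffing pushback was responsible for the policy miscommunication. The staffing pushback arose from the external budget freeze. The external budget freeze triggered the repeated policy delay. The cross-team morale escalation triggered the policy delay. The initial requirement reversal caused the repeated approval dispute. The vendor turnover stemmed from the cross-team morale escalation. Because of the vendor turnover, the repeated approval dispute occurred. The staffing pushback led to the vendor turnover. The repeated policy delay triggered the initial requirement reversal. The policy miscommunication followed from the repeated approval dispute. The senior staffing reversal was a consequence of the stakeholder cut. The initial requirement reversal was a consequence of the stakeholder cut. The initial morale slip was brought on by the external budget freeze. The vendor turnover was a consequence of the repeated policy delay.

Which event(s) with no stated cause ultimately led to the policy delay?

Tracing upstream from the policy delay: the policy delay ← the policy miscommunication ← the staffing pushback ← the external budget freeze.
A separate upstream branch: the policy delay ← the policy miscommunication ← the staffing pushback ← the initial requirement reversal ← the stakeholder cut.
A separate upstream branch: the policy delay ← the cross-team morale escalation.
Each of those chain origins has no stated cause.

the cross-team morale escalation, the external budget freeze, the stakeholder cut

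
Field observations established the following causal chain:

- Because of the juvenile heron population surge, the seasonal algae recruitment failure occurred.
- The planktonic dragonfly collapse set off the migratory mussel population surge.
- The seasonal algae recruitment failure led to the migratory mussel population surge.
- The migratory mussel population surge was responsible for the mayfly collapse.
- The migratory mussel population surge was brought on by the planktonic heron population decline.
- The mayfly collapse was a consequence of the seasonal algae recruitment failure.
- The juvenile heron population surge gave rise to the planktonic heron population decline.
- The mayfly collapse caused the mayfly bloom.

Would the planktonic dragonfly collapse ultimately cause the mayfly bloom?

Yes

There is a causal chain: the planktonic dragonfly collapse → the migratory mussel population surge → the mayfly collapse → the mayfly bloom.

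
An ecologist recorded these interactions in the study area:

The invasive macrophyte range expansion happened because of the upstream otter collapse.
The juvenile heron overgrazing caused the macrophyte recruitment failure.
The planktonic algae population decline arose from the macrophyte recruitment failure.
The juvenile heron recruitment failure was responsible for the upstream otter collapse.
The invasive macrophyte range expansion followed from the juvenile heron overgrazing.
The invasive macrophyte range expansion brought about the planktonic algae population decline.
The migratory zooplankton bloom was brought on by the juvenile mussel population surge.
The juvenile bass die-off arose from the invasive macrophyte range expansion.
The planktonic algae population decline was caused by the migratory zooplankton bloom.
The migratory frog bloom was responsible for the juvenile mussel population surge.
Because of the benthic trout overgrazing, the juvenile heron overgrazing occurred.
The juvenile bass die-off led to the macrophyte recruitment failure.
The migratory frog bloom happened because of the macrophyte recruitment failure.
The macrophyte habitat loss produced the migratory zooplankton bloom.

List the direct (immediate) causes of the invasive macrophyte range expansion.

the juvenile heron overgrazing, the upstream otter collapse

Upstream contributors include the juvenile heron recruitment failure, the benthic trout overgrazing, but only the juvenile heron overgrazing, the upstream otter collapse feed directly into the invasive macrophyte range expansion.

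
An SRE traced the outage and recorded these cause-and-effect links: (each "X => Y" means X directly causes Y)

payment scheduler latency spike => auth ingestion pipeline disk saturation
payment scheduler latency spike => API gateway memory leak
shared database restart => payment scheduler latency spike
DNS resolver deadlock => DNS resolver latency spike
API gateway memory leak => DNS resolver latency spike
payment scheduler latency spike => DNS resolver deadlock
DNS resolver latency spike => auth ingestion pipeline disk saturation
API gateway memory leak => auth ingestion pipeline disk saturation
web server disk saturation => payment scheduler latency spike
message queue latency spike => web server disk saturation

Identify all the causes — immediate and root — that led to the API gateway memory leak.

Immediate cause of the API gateway memory leak: the payment scheduler latency spike.
Further upstream: the message queue latency spike, the web server disk saturation, the shared database restart.

the message queue latency spike, the payment scheduler latency spike, the shared database restart, the web server disk saturation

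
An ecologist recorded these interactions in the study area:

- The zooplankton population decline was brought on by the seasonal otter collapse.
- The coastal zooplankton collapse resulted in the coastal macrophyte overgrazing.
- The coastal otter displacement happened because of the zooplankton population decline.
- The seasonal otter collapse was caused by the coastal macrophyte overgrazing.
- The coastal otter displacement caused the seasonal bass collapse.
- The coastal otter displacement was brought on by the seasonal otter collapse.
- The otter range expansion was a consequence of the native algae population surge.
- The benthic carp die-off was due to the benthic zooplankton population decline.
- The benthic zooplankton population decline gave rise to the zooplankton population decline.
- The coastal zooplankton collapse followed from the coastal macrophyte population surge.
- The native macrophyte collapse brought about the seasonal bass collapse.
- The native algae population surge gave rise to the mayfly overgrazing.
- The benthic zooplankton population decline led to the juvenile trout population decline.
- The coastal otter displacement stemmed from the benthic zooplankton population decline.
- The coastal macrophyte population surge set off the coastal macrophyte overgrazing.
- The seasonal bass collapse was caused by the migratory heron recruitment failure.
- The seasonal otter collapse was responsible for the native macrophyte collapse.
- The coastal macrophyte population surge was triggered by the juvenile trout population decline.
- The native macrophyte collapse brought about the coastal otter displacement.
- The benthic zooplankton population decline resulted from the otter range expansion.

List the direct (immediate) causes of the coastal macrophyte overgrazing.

Upstream contributors include the native algae population surge, the otter range expansion, the benthic zooplankton population decline, the juvenile trout population decline, but only the coastal macrophyte population surge, the coastal zooplankton collapse feed directly into the coastal macrophyte overgrazing.

the coastal macrophyte population surge, the coastal zooplankton collapse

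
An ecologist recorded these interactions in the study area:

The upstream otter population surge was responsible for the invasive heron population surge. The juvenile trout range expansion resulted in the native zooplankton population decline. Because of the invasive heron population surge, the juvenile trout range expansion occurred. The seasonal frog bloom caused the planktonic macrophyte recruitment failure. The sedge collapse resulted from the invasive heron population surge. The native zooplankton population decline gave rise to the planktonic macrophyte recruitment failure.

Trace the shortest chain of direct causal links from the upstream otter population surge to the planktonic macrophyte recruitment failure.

the upstream otter population surge → the invasive heron population surge
the invasive heron population surge → the juvenile trout range expansion
the juvenile trout range expansion → the native zooplankton population decline
the native zooplankton population decline → the planktonic macrophyte recruitment failure
Length: 4 steps.

the upstream otter population surge → the invasive heron population surge → the juvenile trout range expansion → the native zooplankton population decline → the planktonic macrophyte recruitment failure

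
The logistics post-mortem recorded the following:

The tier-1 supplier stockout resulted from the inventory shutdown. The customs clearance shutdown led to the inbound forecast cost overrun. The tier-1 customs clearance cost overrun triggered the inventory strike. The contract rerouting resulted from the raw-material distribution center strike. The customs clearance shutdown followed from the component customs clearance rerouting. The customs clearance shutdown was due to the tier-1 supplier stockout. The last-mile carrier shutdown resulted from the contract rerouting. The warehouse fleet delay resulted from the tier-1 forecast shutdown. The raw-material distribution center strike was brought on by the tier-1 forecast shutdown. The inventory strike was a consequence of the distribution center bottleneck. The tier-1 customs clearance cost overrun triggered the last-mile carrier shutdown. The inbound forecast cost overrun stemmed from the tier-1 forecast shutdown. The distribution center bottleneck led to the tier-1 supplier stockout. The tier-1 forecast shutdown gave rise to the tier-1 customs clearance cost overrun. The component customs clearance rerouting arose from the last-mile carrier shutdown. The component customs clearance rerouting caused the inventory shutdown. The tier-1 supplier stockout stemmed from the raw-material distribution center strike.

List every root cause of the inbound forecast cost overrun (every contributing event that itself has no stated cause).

the distribution center bottleneck, the tier-1 forecast shutdown

Tracing upstream from the inbound forecast cost overrun: the inbound forecast cost overrun ← the customs clearance shutdown ← the tier-1 supplier stockout ← the distribution center bottleneck.
A separate upstream branch: the inbound forecast cost overrun ← the tier-1 forecast shutdown.
Each of those chain origins has no stated cause.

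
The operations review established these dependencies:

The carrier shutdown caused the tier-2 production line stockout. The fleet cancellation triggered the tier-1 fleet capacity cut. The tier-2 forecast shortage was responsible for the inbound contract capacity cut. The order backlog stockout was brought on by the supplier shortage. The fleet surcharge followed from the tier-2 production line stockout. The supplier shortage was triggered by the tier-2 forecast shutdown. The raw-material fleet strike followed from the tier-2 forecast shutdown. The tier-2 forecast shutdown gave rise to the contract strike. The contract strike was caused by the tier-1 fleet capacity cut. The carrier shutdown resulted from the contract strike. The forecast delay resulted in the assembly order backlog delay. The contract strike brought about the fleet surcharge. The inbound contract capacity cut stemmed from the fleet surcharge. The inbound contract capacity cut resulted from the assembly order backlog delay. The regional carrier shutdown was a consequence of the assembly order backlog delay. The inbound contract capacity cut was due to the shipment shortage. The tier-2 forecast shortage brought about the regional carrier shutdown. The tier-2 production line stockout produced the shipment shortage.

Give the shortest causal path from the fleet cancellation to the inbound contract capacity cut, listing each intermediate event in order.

the fleet cancellation → the tier-1 fleet capacity cut → the contract strike → the fleet surcharge → the inbound contract capacity cut

the fleet cancellation → the tier-1 fleet capacity cut
the tier-1 fleet capacity cut → the contract strike
the contract strike → the fleet surcharge
the fleet surcharge → the inbound contract capacity cut
Length: 4 steps.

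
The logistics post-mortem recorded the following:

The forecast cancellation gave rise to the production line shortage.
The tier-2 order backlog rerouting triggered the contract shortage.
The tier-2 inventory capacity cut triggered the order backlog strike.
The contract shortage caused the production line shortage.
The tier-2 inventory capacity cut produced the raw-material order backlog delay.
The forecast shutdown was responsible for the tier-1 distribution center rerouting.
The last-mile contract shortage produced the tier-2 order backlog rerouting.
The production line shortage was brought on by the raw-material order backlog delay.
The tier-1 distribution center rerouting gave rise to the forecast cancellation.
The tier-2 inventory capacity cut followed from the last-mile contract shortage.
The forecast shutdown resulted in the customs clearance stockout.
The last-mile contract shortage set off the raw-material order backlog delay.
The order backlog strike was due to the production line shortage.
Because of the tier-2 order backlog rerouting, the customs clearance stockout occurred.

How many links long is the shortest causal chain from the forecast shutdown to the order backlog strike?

4

Shortest chain: the forecast shutdown → the tier-1 distribution center rerouting → the forecast cancellation → the production line shortage → the order backlog strike.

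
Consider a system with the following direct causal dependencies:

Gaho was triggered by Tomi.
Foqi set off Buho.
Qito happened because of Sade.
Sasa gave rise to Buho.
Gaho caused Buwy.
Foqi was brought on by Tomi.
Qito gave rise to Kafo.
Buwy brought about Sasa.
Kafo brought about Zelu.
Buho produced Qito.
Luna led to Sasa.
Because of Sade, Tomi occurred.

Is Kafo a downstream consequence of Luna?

Yes

There is a causal chain: Luna → Sasa → Buho → Qito → Kafo.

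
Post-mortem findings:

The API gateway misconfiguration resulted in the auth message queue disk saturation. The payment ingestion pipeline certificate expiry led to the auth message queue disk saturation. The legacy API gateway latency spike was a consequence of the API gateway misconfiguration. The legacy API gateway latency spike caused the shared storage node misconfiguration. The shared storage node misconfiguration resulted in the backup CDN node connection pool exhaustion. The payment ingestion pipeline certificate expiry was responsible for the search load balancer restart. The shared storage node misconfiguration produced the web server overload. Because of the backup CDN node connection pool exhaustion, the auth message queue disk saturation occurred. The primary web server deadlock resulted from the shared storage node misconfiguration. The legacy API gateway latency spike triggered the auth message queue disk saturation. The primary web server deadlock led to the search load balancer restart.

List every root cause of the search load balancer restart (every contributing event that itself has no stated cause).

Tracing upstream from the search load balancer restart: the search load balancer restart ← the primary web server deadlock ← the shared storage node misconfiguration ← the legacy API gateway latency spike ← the API gateway misconfiguration.
A separate upstream branch: the search load balancer restart ← the payment ingestion pipeline certificate expiry.
Each of those chain origins has no stated cause.

the API gateway misconfiguration, the payment ingestion pipeline certificate expiry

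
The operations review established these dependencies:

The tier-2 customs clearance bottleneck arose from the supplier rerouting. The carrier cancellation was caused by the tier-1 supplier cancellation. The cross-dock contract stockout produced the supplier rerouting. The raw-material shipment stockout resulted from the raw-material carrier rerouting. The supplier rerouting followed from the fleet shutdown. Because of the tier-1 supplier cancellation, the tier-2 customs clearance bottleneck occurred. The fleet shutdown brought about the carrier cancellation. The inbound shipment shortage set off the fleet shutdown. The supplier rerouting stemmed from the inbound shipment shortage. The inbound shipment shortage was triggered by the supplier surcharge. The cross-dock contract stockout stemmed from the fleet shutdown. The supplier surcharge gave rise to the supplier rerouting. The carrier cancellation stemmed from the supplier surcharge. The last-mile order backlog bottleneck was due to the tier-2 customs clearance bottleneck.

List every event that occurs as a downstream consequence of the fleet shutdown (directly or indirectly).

Direct effects: the cross-dock contract stockout, the supplier rerouting, the carrier cancellation.
2 steps out: the tier-2 customs clearance bottleneck.
3 steps out: the last-mile order backlog bottleneck.
Not reachable from it: the raw-material carrier rerouting, the tier-1 supplier cancellation, the raw-material shipment stockout, the supplier surcharge, the inbound shipment shortage.

the carrier cancellation, the cross-dock contract stockout, the last-mile order backlog bottleneck, the supplier rerouting, the tier-2 customs clearance bottleneck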